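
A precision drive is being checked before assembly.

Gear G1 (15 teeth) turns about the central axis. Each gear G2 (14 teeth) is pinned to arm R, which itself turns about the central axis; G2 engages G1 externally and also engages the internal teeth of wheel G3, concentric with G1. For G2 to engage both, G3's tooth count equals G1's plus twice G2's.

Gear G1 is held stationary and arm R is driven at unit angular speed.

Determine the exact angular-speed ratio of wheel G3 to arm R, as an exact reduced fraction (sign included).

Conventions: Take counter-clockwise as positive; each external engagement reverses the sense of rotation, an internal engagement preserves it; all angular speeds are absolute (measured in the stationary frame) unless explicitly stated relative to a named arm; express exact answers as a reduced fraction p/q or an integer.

58/43

topology: planetary set — G1 15T / G2 14T / G3 43T, arm = carrier (Willis)
ring teeth: 15 + 2·14 = 43
15(ω_sun−ω_arm) = −43(ω_ring−ω_arm),  ω_sun = 0, ω_arm = 1
ω_ring = 1 − (15/43)(0−1) = 58/43
ω_out/ω_in = 58/43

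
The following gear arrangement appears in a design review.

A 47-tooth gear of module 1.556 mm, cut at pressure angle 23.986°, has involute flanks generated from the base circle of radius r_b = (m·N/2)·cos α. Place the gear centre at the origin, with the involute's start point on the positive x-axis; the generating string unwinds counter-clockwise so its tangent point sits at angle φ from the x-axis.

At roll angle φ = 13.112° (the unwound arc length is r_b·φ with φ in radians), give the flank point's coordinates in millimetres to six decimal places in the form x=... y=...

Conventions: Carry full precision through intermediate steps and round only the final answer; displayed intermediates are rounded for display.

x=34.271733 y=0.132769

recognized (one wheel, involute flank): single-mesh tooth geometry, m = 1.556, N = 47
pitch radius r_p = m·N/2 = 1.556·47/2 = 36.566000
base radius r_b = r_p·cos α = 36.566000·cos 23.986° = 33.408336
roll angle φ = 13.112° = 0.22884757 rad
x = r_b·(cos φ + φ·sin φ) = 34.271733
y = r_b·(sin φ − φ·cos φ) = 0.132769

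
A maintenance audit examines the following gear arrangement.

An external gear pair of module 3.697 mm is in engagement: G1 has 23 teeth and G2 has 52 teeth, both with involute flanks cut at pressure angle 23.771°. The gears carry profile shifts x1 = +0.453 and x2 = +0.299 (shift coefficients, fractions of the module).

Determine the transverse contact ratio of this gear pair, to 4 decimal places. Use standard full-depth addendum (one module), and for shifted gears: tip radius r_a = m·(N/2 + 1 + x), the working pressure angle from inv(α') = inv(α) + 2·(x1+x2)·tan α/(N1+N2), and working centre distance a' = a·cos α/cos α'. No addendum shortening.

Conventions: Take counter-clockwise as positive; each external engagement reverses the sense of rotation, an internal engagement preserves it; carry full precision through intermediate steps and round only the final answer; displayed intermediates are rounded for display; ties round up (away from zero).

1.4309

topology: single-mesh involute geometry — m = 3.697, 23T/52T pair
base radii: r_b1 = 38.908647, r_b2 = 87.967375
tip radii: r_a1 = 47.887241, r_a2 = 100.924403
inv(α') = inv(23.771°) + 2·(+0.453+0.299)·tan α/(23+52) = 0.03439832  ⇒  α' = 26.10819°
a' = a·cos α / cos α' = 138.6375·cos 23.771°/cos 26.10819° = 141.292884
action lengths: √(r_a1²−r_b1²) = 27.916036, √(r_a2²−r_b2²) = 49.471972
base pitch p_b = π·m·cos α = 10.629141
CR = (27.916036 + 49.471972 − 141.292884·sin 26.10819°)/10.629141 = 1.430934
contact ratio ≈ 1.4309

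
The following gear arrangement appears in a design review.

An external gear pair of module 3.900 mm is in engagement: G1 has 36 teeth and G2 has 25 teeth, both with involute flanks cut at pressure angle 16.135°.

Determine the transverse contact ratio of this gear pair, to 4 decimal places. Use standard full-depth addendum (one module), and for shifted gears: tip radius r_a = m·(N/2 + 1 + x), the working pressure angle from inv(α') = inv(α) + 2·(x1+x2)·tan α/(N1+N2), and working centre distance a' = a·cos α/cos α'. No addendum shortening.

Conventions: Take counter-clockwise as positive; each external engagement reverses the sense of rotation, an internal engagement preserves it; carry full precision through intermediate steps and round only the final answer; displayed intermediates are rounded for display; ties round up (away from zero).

1.8454

recognized (one external pair, fixed centres): single-mesh tooth geometry, m = 3.900, N1 = 36, N2 = 25
base radii: r_b1 = 67.434792, r_b2 = 46.829717
tip radii: r_a1 = 74.100000, r_a2 = 52.650000
no profile shift: α' = α, a' = a
action lengths: √(r_a1²−r_b1²) = 30.714147, √(r_a2²−r_b2²) = 24.062422
base pitch p_b = π·m·cos α = 11.769592
CR = (30.714147 + 24.062422 − 118.950000·sin 16.13500°)/11.769592 = 1.845449
contact ratio ≈ 1.8454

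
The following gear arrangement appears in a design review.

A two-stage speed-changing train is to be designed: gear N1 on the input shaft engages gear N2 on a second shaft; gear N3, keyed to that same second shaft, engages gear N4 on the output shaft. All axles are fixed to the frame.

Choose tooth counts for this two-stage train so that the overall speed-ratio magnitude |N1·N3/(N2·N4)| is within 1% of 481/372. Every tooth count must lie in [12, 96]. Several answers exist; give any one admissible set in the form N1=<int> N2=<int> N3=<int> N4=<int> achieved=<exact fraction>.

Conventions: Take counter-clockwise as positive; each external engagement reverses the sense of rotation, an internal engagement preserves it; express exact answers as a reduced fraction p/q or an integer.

N1=13 N2=12 N3=37 N4=31 achieved=481/372

class = fixed-axis compound train [2-stage, 481/372 wanted]
target = 481/372 in lowest terms: an exact hit needs N1·N3 = k·481 and N2·N4 = k·372 for one integer k, every count in [12, 96]; additionally prefer no 1:1 stage (N1 ≠ N2, N3 ≠ N4)
k = 1: N1·N3 = 481 = 13·37, N2·N4 = 372 = 12·31
achieved = 13·37/(12·31) = 481/372; |achieved − target| = 0 ≤ 481/37200 ✓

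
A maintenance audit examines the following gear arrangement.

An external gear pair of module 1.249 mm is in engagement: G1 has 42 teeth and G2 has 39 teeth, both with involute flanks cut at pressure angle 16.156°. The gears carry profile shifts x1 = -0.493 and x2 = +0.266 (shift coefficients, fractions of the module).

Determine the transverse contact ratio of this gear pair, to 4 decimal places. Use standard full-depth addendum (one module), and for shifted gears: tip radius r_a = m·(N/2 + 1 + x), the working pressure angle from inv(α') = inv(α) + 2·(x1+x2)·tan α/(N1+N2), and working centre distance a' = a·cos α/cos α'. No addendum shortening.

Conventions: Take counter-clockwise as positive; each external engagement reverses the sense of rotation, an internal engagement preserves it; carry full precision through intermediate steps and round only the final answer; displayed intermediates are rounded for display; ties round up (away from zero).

2.0013

single-mesh involute tooth geometry (42T engaging 39T at module 1.249)
base radii: r_b1 = 25.193155, r_b2 = 23.393644
tip radii: r_a1 = 26.862243, r_a2 = 25.936734
inv(α') = inv(16.156°) + 2·(-0.493+0.266)·tan α/(42+39) = 0.00609517  ⇒  α' = 14.95626°
a' = a·cos α / cos α' = 50.5845·cos 16.156°/cos 14.95626° = 50.290484
action lengths: √(r_a1²−r_b1²) = 9.321214, √(r_a2²−r_b2²) = 11.200517
base pitch p_b = π·m·cos α = 3.768887
CR = (9.321214 + 11.200517 − 50.290484·sin 14.95626°)/3.768887 = 2.001302
contact ratio ≈ 2.0013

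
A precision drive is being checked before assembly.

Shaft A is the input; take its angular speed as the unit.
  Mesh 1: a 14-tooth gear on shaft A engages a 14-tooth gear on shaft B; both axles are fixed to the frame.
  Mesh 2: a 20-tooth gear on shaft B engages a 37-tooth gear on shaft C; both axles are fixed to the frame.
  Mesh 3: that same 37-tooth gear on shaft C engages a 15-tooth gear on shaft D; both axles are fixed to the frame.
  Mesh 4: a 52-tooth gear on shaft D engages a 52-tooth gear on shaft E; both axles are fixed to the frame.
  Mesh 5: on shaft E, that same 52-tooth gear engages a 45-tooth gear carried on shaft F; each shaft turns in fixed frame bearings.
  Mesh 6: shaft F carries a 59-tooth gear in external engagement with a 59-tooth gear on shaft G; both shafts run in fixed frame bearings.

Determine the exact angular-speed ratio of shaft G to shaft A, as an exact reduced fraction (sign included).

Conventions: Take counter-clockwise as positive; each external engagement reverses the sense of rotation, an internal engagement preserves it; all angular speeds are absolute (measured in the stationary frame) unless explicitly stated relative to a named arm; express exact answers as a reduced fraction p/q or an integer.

208/135

class = fixed-axis compound train [6 meshes; 6 ratios multiply, 6 sense flips]
mesh 1 [14T→14T]: running ratio 1, sense −
mesh 2 [20T→37T]: running ratio 20/37, sense +
mesh 3 [37T→15T]: running ratio 4/3, sense −
mesh 4 [52T→52T]: running ratio 4/3, sense +
mesh 5 [52T→45T]: running ratio 208/135, sense −
mesh 6 [59T→59T]: running ratio 208/135, sense +
ω_out/ω_in = 208/135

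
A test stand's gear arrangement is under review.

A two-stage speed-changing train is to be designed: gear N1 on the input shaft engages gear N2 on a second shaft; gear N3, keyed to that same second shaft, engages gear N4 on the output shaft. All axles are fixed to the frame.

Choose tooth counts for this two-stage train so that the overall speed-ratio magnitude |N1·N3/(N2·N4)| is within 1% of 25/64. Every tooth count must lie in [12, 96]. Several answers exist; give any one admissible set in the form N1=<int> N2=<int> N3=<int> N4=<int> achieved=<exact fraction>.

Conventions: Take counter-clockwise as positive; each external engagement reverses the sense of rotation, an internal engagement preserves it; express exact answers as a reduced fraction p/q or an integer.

N1=15 N2=12 N3=15 N4=48 achieved=25/64

class = fixed-axis compound train [2-stage, 25/64 wanted]
target = 25/64 in lowest terms: an exact hit needs N1·N3 = k·25 and N2·N4 = k·64 for one integer k, every count in [12, 96]; additionally prefer no 1:1 stage (N1 ≠ N2, N3 ≠ N4)
k = 1…8: no 1:1-free in-range split of k·25 and k·64 into factor pairs; take k = 9
k = 9: N1·N3 = 225 = 15·15, N2·N4 = 576 = 12·48
achieved = 15·15/(12·48) = 25/64; |achieved − target| = 0 ≤ 1/256 ✓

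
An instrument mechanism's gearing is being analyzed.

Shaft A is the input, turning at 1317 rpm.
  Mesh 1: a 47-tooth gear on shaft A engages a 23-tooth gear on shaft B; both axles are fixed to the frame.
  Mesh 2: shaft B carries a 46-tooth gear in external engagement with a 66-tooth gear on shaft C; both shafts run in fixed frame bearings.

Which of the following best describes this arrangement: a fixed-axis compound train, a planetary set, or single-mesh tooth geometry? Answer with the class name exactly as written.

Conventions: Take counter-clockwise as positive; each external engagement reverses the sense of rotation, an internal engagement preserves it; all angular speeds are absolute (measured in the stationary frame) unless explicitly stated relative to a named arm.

fixed-axis compound train

2-mesh fixed-axis compound train (all bearings frame-fixed)
classification: fixed-axis compound train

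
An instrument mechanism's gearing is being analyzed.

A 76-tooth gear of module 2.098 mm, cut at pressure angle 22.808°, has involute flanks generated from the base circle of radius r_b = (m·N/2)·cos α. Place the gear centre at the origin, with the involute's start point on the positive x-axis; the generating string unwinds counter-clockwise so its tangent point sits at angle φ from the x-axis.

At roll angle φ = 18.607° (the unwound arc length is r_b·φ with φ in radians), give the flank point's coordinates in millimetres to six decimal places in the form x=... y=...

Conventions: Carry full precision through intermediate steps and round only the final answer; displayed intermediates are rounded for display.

topology: single-mesh involute geometry — m = 2.098, N = 76
pitch radius r_p = m·N/2 = 2.098·76/2 = 79.724000
base radius r_b = r_p·cos α = 79.724000·cos 22.808° = 73.490304
roll angle φ = 18.607° = 0.32475341 rad
x = r_b·(cos φ + φ·sin φ) = 77.264043
y = r_b·(sin φ − φ·cos φ) = 0.830200

x=77.264043 y=0.830200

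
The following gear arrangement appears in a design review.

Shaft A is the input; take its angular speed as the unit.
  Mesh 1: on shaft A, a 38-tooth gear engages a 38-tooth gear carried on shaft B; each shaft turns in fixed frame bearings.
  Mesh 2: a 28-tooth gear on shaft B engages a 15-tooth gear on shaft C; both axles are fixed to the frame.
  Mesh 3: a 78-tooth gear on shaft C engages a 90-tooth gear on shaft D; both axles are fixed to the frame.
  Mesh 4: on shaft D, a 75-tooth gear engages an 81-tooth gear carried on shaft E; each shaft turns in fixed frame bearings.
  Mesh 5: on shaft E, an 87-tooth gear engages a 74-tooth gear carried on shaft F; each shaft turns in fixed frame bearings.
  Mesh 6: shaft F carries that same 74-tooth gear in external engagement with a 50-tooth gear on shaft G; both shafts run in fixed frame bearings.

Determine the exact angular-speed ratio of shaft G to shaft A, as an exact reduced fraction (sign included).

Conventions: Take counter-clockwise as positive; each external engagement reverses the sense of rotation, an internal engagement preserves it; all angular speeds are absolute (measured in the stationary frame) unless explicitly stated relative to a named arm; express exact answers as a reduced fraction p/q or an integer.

class = fixed-axis compound train [6 meshes; 6 ratios multiply, 6 sense flips]
mesh 1 [38T→38T]: running ratio 1, sense −
mesh 2 [28T→15T]: running ratio 28/15, sense +
mesh 3 [78T→90T]: running ratio 364/225, sense −
mesh 4 [75T→81T]: running ratio 364/243, sense +
mesh 5 [87T→74T]: running ratio 5278/2997, sense −
mesh 6 [74T→50T]: running ratio 5278/2025, sense +
ω_out/ω_in = 5278/2025

5278/2025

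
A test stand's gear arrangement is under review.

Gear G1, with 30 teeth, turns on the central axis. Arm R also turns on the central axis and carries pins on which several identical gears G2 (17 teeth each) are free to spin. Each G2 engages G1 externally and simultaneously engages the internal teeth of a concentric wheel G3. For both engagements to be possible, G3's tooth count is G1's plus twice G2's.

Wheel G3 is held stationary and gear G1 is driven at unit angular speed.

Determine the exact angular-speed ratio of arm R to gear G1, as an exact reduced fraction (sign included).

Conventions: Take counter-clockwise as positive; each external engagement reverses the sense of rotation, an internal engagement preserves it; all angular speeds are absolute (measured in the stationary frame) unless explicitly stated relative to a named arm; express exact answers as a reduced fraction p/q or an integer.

15/47

topology: planetary set — G1 30T / G2 17T / G3 64T, arm = carrier (Willis)
ring teeth: 30 + 2·17 = 64
30(ω_sun−ω_arm) = −64(ω_ring−ω_arm),  ω_ring = 0, ω_sun = 1
30(1−ω_arm) = −64(0−ω_arm)  ⇒  94·ω_arm = 30  ⇒  ω_arm = 15/47
ω_out/ω_in = 15/47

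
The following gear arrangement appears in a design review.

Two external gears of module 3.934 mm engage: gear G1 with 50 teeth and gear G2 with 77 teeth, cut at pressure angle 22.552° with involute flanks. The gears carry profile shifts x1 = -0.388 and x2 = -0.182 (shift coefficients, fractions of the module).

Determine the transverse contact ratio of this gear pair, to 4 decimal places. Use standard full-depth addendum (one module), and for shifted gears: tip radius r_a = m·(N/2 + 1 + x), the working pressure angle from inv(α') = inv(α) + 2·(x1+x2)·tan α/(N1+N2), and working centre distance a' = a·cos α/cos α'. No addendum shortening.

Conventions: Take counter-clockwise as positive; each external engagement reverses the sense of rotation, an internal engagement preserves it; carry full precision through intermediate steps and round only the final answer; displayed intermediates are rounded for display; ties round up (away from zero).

topology: single-mesh involute geometry — m = 3.934, 50T/77T pair
base radii: r_b1 = 90.829356, r_b2 = 139.877209
tip radii: r_a1 = 100.757608, r_a2 = 154.677012
inv(α') = inv(22.552°) + 2·(-0.388-0.182)·tan α/(50+77) = 0.01794291  ⇒  α' = 21.22976°
a' = a·cos α / cos α' = 249.8090·cos 22.552°/cos 21.22976° = 247.503164
action lengths: √(r_a1²−r_b1²) = 43.613342, √(r_a2²−r_b2²) = 66.025332
base pitch p_b = π·m·cos α = 11.413954
CR = (43.613342 + 66.025332 − 247.503164·sin 21.22976°)/11.413954 = 1.753607
contact ratio ≈ 1.7536

1.7536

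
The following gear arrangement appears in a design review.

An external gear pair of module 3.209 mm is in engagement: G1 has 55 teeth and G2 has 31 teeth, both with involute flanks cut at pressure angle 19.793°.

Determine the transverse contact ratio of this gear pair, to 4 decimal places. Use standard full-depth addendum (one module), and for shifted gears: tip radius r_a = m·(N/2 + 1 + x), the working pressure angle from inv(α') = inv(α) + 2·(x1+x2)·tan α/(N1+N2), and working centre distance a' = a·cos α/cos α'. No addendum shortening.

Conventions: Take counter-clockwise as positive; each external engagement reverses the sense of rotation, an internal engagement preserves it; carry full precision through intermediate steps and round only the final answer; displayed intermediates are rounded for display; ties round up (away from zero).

1.7261

topology: single-mesh involute geometry — m = 3.209, 55T/31T pair
base radii: r_b1 = 83.034027, r_b2 = 46.800997
tip radii: r_a1 = 91.456500, r_a2 = 52.948500
no profile shift: α' = α, a' = a
action lengths: √(r_a1²−r_b1²) = 38.335907, √(r_a2²−r_b2²) = 24.763084
base pitch p_b = π·m·cos α = 9.485785
CR = (38.335907 + 24.763084 − 137.987000·sin 19.79300°)/9.485785 = 1.726101
contact ratio ≈ 1.7261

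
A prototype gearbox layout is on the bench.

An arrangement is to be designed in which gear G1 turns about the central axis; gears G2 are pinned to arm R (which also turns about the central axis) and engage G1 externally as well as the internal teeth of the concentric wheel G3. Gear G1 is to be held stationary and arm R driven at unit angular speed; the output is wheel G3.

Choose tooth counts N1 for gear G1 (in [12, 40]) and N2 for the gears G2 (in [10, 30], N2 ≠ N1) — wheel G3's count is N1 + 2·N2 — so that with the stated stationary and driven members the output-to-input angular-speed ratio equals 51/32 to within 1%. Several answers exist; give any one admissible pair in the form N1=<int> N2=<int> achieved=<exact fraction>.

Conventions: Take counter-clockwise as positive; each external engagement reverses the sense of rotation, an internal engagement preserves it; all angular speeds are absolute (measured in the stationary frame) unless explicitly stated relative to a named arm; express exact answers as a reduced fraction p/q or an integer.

class = planetary set [ratio 51/32 wanted; Willis about the carrier]
Willis with ω_sun = 0: ω_ring/ω_arm = (N1+N3)/N3; set equal to 51/32  ⇒  N3/N1 = 1/(51/32 − 1) = 32/19
N3 = N1 + 2·N2  ⇒  N2/N1 = (N3/N1 − 1)/2 = (32/19 − 1)/2 = 13/38
smallest multiple with N1 ≥ 12 and N2 ≥ 10: k = 1  ⇒  N1 = 1·38 = 38, N2 = 1·13 = 13 (N1 ≤ 40, N2 ≤ 30, N2 ≠ N1 ✓), N3 = 38 + 2·13 = 64
check: (N1+N3)/N3 with N1 = 38, N3 = 64 gives 51/32; |achieved − target| = 0 ≤ 51/3200 ✓

N1=38 N2=13 achieved=51/32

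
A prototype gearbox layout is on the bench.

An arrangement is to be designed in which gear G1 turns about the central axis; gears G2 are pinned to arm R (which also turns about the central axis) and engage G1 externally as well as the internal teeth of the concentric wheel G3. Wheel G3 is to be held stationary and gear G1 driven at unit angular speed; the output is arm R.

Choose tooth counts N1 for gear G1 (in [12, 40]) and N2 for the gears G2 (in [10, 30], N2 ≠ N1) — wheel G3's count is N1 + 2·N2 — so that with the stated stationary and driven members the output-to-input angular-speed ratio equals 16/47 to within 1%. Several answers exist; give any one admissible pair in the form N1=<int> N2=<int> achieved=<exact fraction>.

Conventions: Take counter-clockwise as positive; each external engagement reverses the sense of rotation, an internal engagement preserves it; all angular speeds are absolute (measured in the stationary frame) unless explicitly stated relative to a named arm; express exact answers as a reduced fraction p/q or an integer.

planetary set to be sized for 16/47 (Willis relation)
Willis with ω_ring = 0: ω_arm/ω_sun = N1/(N1+N3); set equal to 16/47  ⇒  N3/N1 = 1/(16/47) − 1 = 31/16
N3 = N1 + 2·N2  ⇒  N2/N1 = (N3/N1 − 1)/2 = (31/16 − 1)/2 = 15/32
smallest multiple with N1 ≥ 12 and N2 ≥ 10: k = 1  ⇒  N1 = 1·32 = 32, N2 = 1·15 = 15 (N1 ≤ 40, N2 ≤ 30, N2 ≠ N1 ✓), N3 = 32 + 2·15 = 62
check: N1/(N1+N3) with N1 = 32, N3 = 62 gives 16/47; |achieved − target| = 0 ≤ 4/1175 ✓

N1=32 N2=15 achieved=16/47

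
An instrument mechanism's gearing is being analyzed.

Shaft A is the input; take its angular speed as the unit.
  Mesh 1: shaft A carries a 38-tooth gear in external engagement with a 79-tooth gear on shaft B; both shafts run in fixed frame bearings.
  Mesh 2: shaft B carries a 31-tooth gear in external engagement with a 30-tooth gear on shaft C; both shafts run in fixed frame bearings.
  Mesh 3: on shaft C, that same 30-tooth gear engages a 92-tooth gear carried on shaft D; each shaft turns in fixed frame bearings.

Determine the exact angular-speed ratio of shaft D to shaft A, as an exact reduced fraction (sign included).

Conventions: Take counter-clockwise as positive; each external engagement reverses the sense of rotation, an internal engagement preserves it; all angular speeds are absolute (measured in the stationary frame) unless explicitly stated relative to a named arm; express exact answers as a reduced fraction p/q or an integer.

-589/3634

class = fixed-axis compound train [3 meshes; 3 ratios multiply, 3 sense flips]
mesh 1 [38T→79T]: running ratio 38/79, sense −
mesh 2 [31T→30T]: running ratio 589/1185, sense +
mesh 3 [30T→92T]: running ratio 589/3634, sense −
ω_out/ω_in = -589/3634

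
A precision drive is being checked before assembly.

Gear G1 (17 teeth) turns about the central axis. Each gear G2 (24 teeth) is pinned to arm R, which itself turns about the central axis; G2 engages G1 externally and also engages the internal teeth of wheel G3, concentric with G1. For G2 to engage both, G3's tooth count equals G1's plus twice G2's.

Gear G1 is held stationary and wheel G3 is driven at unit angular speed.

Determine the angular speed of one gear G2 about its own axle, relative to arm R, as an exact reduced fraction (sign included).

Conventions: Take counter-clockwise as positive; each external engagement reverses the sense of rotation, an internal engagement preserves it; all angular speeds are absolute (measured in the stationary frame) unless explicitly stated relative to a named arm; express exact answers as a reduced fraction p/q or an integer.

1105/1968

class = planetary set [G3 = 17+2·24 = 65; Willis about the carrier]
ring teeth: 17 + 2·24 = 65
17(ω_sun−ω_arm) = −65(ω_ring−ω_arm),  ω_sun = 0, ω_ring = 1
17(0−ω_arm) = −65(1−ω_arm)  ⇒  82·ω_arm = 65  ⇒  ω_arm = 65/82
sun–planet mesh: 17·(0−65/82) = −24·(ω_p−ω_arm)  ⇒  ω_p−ω_arm = 1105/1968
exact speed ratio = 1105/1968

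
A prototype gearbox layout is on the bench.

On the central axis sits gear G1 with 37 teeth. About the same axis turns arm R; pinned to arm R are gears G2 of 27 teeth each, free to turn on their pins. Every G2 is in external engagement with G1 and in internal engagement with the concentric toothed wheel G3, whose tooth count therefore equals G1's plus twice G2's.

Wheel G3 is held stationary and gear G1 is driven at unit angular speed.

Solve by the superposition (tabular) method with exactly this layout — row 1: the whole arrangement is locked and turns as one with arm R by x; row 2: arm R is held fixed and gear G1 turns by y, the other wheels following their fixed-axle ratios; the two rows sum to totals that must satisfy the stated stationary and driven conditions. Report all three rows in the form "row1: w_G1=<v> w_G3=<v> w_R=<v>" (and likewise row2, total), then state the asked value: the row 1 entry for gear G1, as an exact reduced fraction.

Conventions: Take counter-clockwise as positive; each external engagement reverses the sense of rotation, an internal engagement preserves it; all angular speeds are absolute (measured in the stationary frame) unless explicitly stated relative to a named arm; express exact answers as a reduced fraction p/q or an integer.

recognized (axles ride arm R): planetary set, 37/27/91 teeth
row 1: whole set turns with the arm by x
row 2 (arm held, sun turns y): ω_ring = −(37/91)·y, ω_arm = 0
boundary: total ω_ring = x − (37/91)·y = 0 and total ω_sun = x + y = 1  ⇒  y = 91/128, x = 37/128
row 2 ring = −(37/91)·91/128 = -37/128
totals (row 1 + row 2): sun 37/128 + 91/128 = 1, ring 37/128 + (-37/128) = 0, arm 37/128 + 0 = 37/128
asked cell (row1, sun) = 37/128

row1: w_G1=37/128 w_G3=37/128 w_R=37/128
row2: w_G1=91/128 w_G3=-37/128 w_R=0
total: w_G1=1 w_G3=0 w_R=37/128
asked value: 37/128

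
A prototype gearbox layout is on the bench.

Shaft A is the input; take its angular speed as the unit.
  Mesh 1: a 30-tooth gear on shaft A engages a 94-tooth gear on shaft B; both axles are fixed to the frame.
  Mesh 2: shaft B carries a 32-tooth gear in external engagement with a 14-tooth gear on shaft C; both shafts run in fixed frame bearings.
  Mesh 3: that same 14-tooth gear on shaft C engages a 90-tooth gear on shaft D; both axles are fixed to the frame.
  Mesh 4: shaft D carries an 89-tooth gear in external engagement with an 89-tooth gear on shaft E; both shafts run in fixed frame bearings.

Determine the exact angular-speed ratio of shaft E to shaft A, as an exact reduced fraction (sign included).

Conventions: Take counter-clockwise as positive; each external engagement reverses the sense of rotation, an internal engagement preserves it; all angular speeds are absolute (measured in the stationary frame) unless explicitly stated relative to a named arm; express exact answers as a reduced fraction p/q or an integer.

class = fixed-axis compound train [4 meshes; 4 ratios multiply, 4 sense flips]
mesh 1 [30T→94T]: running ratio 15/47, sense −
mesh 2 [32T→14T]: running ratio 240/329, sense +
mesh 3 [14T→90T]: running ratio 16/141, sense −
mesh 4 [89T→89T]: running ratio 16/141, sense +
ω_out/ω_in = 16/141

16/141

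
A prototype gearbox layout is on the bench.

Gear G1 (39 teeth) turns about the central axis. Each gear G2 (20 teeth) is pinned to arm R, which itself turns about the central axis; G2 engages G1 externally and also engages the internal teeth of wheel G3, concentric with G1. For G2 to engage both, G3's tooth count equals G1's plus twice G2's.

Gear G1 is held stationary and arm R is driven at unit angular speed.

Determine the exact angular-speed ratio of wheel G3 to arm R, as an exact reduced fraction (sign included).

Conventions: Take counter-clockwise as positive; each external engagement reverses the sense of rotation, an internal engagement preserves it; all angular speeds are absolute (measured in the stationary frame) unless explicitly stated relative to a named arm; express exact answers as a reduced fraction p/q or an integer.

118/79

planetary set (39T centre, 20T on arm, 79T internal) — Willis relation
ring teeth: 39 + 2·20 = 79
39(ω_sun−ω_arm) = −79(ω_ring−ω_arm),  ω_sun = 0, ω_arm = 1
ω_ring = 1 − (39/79)(0−1) = 118/79
ω_out/ω_in = 118/79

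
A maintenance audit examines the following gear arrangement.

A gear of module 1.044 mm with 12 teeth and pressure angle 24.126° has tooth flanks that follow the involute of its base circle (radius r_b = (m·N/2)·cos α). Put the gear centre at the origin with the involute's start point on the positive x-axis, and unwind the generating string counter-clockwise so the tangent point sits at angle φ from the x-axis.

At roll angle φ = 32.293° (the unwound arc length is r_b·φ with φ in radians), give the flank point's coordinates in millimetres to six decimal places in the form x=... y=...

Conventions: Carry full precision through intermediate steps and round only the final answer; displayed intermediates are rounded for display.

single-mesh involute tooth geometry (12T wheel at module 1.044)
pitch radius r_p = m·N/2 = 1.044·12/2 = 6.264000
base radius r_b = r_p·cos α = 6.264000·cos 24.126° = 5.716832
roll angle φ = 32.293° = 0.56361918 rad
x = r_b·(cos φ + φ·sin φ) = 6.554006
y = r_b·(sin φ − φ·cos φ) = 0.330470

x=6.554006 y=0.330470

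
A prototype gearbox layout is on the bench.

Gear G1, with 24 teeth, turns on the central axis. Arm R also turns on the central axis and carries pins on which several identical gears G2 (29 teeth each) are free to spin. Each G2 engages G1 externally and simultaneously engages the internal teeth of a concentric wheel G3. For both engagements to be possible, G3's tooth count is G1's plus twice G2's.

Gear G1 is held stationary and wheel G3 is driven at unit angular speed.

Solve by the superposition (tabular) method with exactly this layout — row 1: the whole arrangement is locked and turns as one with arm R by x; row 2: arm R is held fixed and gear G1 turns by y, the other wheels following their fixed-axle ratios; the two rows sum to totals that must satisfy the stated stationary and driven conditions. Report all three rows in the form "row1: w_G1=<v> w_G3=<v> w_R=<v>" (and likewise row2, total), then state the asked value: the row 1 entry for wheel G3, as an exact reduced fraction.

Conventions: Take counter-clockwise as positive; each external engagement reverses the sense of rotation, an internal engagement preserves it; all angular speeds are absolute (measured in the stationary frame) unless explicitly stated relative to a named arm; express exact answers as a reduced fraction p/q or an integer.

topology: planetary set — G1 24T / G2 29T / G3 82T, arm = carrier (Willis)
row 1 — lock + rotate with arm: ω_sun = ω_ring = ω_arm = x
row 2: sun turns y, ring = −(24/82)·y, arm 0
boundary: total ω_sun = x + y = 0 and total ω_ring = x − (24/82)·y = 1  ⇒  y = -41/53, x = 41/53
row 2 ring = −(24/82)·(-41/53) = 12/53
totals (row 1 + row 2): sun 41/53 + (-41/53) = 0, ring 41/53 + 12/53 = 1, arm 41/53 + 0 = 41/53
asked cell (row1, ring) = 41/53

row1: w_G1=41/53 w_G3=41/53 w_R=41/53
row2: w_G1=-41/53 w_G3=12/53 w_R=0
total: w_G1=0 w_G3=1 w_R=41/53
asked value: 41/53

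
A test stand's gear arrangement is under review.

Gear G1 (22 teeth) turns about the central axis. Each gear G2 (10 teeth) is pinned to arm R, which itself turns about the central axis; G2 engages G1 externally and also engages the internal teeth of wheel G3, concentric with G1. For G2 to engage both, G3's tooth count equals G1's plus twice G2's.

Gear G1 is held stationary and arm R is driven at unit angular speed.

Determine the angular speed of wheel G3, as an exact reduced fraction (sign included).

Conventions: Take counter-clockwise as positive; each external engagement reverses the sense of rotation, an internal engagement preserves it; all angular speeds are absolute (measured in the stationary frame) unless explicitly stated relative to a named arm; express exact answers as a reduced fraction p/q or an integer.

recognized (axles ride arm R): planetary set, 22/10/42 teeth
ring teeth: 22 + 2·10 = 42
22(ω_sun−ω_arm) = −42(ω_ring−ω_arm),  ω_sun = 0, ω_arm = 1
ω_ring = 1 − (22/42)(0−1) = 32/21
exact speed ratio = 32/21

32/21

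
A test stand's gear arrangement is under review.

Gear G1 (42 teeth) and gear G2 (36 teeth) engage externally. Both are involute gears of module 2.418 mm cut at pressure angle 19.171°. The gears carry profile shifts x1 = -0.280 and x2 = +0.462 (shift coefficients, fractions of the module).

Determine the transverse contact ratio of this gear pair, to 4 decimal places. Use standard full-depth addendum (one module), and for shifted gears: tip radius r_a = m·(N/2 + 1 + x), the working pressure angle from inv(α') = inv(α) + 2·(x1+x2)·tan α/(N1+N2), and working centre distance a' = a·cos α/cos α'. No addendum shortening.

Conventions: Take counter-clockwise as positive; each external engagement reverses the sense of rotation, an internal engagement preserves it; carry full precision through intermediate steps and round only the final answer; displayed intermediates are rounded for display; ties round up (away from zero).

recognized (one external pair, fixed centres): single-mesh tooth geometry, m = 2.418, N1 = 42, N2 = 36
base radii: r_b1 = 47.961989, r_b2 = 41.110277
tip radii: r_a1 = 52.518960, r_a2 = 47.059116
inv(α') = inv(19.171°) + 2·(-0.280+0.462)·tan α/(42+36) = 0.01469481  ⇒  α' = 19.90891°
a' = a·cos α / cos α' = 94.3020·cos 19.171°/cos 19.90891° = 94.734026
action lengths: √(r_a1²−r_b1²) = 21.398335, √(r_a2²−r_b2²) = 22.902086
base pitch p_b = π·m·cos α = 7.175097
CR = (21.398335 + 22.902086 − 94.734026·sin 19.90891°)/7.175097 = 1.678172
contact ratio ≈ 1.6782

1.6782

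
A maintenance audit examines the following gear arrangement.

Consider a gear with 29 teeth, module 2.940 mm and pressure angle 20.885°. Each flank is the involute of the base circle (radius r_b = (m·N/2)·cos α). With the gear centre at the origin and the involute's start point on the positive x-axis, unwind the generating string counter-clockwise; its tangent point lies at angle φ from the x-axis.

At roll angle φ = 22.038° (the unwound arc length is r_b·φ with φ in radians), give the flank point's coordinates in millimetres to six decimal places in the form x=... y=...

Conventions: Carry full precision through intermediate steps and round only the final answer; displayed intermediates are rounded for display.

recognized (one wheel, involute flank): single-mesh tooth geometry, m = 2.940, N = 29
pitch radius r_p = m·N/2 = 2.940·29/2 = 42.630000
base radius r_b = r_p·cos α = 42.630000·cos 20.885° = 39.829117
roll angle φ = 22.038° = 0.38463566 rad
x = r_b·(cos φ + φ·sin φ) = 42.667290
y = r_b·(sin φ − φ·cos φ) = 0.744371

x=42.667290 y=0.744371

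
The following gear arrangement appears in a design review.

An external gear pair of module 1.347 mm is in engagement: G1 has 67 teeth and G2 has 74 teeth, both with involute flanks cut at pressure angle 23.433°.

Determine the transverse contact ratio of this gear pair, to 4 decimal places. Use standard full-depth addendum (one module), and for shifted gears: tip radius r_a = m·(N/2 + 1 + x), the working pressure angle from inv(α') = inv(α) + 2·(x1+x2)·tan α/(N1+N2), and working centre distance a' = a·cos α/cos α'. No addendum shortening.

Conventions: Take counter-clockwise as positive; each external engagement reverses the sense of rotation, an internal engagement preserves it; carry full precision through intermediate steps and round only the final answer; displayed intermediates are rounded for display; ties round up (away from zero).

1.6323

recognized (one external pair, fixed centres): single-mesh tooth geometry, m = 1.347, N1 = 67, N2 = 74
base radii: r_b1 = 41.402890, r_b2 = 45.728565
tip radii: r_a1 = 46.471500, r_a2 = 51.186000
no profile shift: α' = α, a' = a
action lengths: √(r_a1²−r_b1²) = 21.104526, √(r_a2²−r_b2²) = 22.997933
base pitch p_b = π·m·cos α = 3.882717
CR = (21.104526 + 22.997933 − 94.963500·sin 23.43300°)/3.882717 = 1.632289
contact ratio ≈ 1.6323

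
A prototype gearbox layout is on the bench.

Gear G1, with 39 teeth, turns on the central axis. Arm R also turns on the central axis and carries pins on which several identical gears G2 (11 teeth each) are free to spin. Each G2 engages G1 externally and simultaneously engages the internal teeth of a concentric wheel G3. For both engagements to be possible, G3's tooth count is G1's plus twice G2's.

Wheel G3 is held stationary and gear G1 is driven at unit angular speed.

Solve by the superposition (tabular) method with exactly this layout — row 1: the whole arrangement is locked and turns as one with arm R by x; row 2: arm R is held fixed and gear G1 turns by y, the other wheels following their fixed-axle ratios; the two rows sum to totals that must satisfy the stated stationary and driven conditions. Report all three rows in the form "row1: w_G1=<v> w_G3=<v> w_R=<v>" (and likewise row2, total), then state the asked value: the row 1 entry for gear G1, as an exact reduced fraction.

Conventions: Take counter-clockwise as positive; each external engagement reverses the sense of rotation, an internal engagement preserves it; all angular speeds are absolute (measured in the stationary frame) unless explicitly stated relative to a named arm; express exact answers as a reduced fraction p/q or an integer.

row1: w_G1=39/100 w_G3=39/100 w_R=39/100
row2: w_G1=61/100 w_G3=-39/100 w_R=0
total: w_G1=1 w_G3=0 w_R=39/100
asked value: 39/100

recognized (axles ride arm R): planetary set, 39/11/61 teeth
row 1 — lock + rotate with arm: ω_sun = ω_ring = ω_arm = x
row 2 (arm held, sun turns y): ω_ring = −(39/61)·y, ω_arm = 0
boundary: total ω_ring = x − (39/61)·y = 0 and total ω_sun = x + y = 1  ⇒  y = 61/100, x = 39/100
row 2 ring = −(39/61)·61/100 = -39/100
totals (row 1 + row 2): sun 39/100 + 61/100 = 1, ring 39/100 + (-39/100) = 0, arm 39/100 + 0 = 39/100
asked cell (row1, sun) = 39/100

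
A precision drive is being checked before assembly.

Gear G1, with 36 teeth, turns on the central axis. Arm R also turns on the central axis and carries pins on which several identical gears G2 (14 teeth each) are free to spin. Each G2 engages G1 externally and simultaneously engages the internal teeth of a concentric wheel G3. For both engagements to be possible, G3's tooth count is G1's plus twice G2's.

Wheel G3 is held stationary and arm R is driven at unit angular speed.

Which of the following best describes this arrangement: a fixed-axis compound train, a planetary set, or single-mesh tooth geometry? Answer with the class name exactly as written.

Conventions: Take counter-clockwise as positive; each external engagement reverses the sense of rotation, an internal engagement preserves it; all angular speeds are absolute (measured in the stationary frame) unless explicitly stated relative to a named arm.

planetary set

planetary set (36T centre, 14T on arm, 64T internal) — Willis relation
classification: planetary set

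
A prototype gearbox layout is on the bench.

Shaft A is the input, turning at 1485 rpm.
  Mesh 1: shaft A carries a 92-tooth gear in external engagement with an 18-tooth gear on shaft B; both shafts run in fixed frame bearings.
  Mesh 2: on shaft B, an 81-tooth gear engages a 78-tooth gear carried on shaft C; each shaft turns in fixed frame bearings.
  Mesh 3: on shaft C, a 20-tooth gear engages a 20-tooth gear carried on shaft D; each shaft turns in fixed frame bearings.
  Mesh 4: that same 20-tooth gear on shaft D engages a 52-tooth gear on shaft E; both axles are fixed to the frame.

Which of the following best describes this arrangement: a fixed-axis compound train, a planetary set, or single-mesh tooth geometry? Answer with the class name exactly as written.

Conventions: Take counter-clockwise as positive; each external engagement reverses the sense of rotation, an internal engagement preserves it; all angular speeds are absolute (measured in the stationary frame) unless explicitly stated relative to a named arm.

topology: fixed-axis compound train — 4 meshes, A→E
classification: fixed-axis compound train

fixed-axis compound train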